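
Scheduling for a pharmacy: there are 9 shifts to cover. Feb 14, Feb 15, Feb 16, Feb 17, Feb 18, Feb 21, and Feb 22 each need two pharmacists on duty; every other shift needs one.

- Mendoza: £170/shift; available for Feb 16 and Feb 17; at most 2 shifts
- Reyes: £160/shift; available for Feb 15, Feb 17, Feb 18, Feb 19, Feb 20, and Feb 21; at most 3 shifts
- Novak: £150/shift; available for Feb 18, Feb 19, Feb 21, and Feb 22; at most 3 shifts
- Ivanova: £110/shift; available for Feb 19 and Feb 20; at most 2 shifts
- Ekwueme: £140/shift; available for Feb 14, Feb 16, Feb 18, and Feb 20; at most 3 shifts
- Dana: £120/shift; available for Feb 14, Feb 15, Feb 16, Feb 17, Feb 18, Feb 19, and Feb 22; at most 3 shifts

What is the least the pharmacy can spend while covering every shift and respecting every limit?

Feb 14 can only be covered by Ekwueme and Dana, so that assignment is forced.
Feb 15 can only be covered by Reyes and Dana, so that assignment is forced.
Feb 21 can only be covered by Reyes and Novak, so that assignment is forced.
Picking the cheapest available pharmacist for each shift independently would cost £2140, but that ignores the shift limits.
An optimal schedule: Feb 14→Ekwueme+Dana, Feb 15→Reyes+Dana, Feb 16→Mendoza+Ekwueme, Feb 17→Mendoza+Reyes, Feb 18→Novak+Ekwueme, Feb 19→Ivanova, Feb 20→Ivanova, Feb 21→Reyes+Novak, Feb 22→Novak+Dana.
Total: 140 + 120 + 160 + 120 + 170 + 140 + 170 + 160 + 150 + 140 + 110 + 110 + 160 + 150 + 150 + 120 = £2270.

£2270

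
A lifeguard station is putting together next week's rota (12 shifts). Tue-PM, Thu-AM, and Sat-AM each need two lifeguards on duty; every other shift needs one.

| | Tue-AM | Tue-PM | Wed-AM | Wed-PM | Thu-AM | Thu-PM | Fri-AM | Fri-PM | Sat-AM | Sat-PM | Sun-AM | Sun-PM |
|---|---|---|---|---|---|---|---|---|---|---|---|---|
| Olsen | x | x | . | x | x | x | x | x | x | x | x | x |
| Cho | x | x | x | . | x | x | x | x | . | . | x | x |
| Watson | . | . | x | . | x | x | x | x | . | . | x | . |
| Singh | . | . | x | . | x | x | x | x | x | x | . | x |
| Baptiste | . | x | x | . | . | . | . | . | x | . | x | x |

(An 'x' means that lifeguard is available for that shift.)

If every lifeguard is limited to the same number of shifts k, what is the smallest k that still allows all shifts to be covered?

3

With 5 lifeguards and 15 worker-slots to fill, someone must work at least ⌈15/5⌉ = 3 shifts, so k ≥ 3.
k = 3 works: Tue-AM→Olsen, Tue-PM→Cho+Baptiste, Wed-AM→Cho, Wed-PM→Olsen, Thu-AM→Watson+Singh, Thu-PM→Cho, Fri-AM→Watson, Fri-PM→Watson, Sat-AM→Singh+Baptiste, Sat-PM→Olsen, Sun-AM→Baptiste, Sun-PM→Singh.
Loads: Olsen 3, Cho 3, Watson 3, Singh 3, Baptiste 3 — all ≤ 3.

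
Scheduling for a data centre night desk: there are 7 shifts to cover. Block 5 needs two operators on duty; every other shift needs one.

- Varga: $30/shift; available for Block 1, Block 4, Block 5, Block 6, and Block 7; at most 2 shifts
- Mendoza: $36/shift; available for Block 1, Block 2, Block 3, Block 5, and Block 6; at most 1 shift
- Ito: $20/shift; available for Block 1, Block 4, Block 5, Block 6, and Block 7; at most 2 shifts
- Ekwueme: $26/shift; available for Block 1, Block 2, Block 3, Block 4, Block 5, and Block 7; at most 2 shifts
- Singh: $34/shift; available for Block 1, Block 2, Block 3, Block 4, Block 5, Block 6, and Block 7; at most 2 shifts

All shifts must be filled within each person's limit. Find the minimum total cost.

Picking the cheapest available operator for each shift independently would cost $178, but that ignores the shift limits.
An optimal schedule: Block 1→Singh, Block 2→Ekwueme, Block 3→Ekwueme, Block 4→Ito, Block 5→Varga+Singh, Block 6→Ito, Block 7→Varga.
Total: 34 + 26 + 26 + 20 + 30 + 34 + 20 + 30 = $220.

$220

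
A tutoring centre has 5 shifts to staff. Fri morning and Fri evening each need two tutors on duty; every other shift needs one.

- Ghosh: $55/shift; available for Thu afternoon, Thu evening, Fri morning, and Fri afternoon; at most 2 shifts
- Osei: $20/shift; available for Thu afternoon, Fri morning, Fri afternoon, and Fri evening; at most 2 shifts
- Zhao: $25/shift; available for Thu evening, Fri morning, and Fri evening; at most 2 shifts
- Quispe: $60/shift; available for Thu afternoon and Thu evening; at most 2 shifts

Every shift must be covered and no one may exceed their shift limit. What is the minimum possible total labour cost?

Fri evening can only be covered by Osei and Zhao, so that assignment is forced.
Picking the cheapest available tutor for each shift independently would cost $155, but that ignores the shift limits.
An optimal schedule: Thu afternoon→Ghosh, Thu evening→Quispe, Fri morning→Osei+Zhao, Fri afternoon→Ghosh, Fri evening→Osei+Zhao.
Total: 55 + 60 + 20 + 25 + 55 + 20 + 25 = $260.

$260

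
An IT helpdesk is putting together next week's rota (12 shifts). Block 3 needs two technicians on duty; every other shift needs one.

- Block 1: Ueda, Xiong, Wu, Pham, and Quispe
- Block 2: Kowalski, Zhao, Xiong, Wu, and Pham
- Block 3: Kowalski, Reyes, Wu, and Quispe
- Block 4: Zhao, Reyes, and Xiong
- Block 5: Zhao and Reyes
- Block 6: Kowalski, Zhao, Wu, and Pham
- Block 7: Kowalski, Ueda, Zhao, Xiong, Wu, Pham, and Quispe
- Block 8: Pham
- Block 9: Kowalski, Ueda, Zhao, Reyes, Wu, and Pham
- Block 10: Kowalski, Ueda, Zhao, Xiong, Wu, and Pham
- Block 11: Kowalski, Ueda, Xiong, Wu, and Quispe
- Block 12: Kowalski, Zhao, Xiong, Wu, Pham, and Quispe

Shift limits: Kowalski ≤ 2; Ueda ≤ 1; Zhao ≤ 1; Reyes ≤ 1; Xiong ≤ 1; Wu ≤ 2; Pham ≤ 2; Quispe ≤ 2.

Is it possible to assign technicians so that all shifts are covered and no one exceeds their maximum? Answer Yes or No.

Total capacity is 2+1+1+1+1+2+2+2 = 12 but 13 worker-slots are needed — infeasible.

No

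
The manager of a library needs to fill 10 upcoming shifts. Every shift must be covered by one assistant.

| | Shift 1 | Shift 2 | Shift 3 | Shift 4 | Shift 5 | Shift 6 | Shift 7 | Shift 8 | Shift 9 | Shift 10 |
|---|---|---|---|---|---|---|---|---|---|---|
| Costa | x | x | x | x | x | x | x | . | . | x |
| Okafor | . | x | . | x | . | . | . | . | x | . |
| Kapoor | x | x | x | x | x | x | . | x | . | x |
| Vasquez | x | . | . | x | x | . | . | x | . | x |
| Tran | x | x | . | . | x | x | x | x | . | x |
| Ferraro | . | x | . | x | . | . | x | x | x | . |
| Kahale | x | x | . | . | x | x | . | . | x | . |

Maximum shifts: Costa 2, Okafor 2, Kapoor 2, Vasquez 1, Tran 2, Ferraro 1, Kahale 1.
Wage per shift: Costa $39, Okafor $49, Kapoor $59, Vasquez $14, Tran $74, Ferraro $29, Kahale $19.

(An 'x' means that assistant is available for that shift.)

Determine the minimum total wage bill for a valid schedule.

Picking the cheapest available assistant for each shift independently would cost $195, but that ignores the shift limits.
An optimal schedule: Shift 1→Kapoor, Shift 2→Okafor, Shift 3→Costa, Shift 4→Okafor, Shift 5→Tran, Shift 6→Costa, Shift 7→Ferraro, Shift 8→Vasquez, Shift 9→Kahale, Shift 10→Kapoor.
Total: 59 + 49 + 39 + 49 + 74 + 39 + 29 + 14 + 19 + 59 = $430.

$430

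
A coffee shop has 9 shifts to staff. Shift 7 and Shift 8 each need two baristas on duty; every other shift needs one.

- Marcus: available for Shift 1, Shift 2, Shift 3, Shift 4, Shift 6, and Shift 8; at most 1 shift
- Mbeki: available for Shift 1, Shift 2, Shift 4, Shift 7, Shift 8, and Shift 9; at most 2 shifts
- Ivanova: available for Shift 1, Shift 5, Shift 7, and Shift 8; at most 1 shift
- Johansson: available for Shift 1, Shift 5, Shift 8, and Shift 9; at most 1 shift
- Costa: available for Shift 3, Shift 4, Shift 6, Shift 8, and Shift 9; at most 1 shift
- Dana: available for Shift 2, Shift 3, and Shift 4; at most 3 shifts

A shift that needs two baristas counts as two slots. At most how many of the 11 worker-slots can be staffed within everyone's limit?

Total capacity across all baristas is 1+2+1+1+1+3 = 9, and 11 slots are needed, so at most 9 can be filled.
An assignment achieving 9: Shift 1→Johansson, Shift 2→Dana, Shift 3→Dana, Shift 4→Dana, Shift 5→Ivanova, Shift 6→Marcus, Shift 7→Mbeki, Shift 8→Costa, Shift 9→Mbeki.
Loads: Marcus 1/1, Mbeki 2/2, Ivanova 1/1, Johansson 1/1, Costa 1/1, Dana 3/3.

9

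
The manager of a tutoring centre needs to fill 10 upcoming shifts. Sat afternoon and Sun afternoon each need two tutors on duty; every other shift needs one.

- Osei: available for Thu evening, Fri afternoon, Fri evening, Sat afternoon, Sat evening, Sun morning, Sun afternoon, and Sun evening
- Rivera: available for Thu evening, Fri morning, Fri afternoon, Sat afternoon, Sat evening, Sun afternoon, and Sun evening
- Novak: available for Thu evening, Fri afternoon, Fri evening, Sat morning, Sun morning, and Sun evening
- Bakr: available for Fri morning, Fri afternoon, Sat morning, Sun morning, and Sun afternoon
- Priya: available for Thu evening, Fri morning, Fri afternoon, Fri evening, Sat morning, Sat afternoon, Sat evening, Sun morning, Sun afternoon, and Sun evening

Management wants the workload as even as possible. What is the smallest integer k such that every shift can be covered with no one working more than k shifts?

With 5 tutors and 12 worker-slots to fill, someone must work at least ⌈12/5⌉ = 3 shifts, so k ≥ 3.
k = 3 works: Thu evening→Rivera, Fri morning→Rivera, Fri afternoon→Bakr, Fri evening→Osei, Sat morning→Novak, Sat afternoon→Osei+Rivera, Sat evening→Osei, Sun morning→Novak, Sun afternoon→Bakr+Priya, Sun evening→Novak.
Loads: Osei 3, Rivera 3, Novak 3, Bakr 2, Priya 1 — all ≤ 3.

3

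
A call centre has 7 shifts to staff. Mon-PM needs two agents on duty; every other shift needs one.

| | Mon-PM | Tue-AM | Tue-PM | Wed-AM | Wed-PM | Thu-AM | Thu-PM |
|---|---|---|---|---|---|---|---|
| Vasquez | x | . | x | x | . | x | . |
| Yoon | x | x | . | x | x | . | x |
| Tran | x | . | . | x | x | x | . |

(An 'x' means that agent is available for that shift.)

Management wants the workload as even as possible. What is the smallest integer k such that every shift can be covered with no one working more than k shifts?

3

With 3 agents and 8 worker-slots to fill, someone must work at least ⌈8/3⌉ = 3 shifts, so k ≥ 3.
k = 3 works: Mon-PM→Vasquez+Tran, Tue-AM→Yoon, Tue-PM→Vasquez, Wed-AM→Tran, Wed-PM→Yoon, Thu-AM→Vasquez, Thu-PM→Yoon.
Loads: Vasquez 3, Yoon 3, Tran 2 — all ≤ 3.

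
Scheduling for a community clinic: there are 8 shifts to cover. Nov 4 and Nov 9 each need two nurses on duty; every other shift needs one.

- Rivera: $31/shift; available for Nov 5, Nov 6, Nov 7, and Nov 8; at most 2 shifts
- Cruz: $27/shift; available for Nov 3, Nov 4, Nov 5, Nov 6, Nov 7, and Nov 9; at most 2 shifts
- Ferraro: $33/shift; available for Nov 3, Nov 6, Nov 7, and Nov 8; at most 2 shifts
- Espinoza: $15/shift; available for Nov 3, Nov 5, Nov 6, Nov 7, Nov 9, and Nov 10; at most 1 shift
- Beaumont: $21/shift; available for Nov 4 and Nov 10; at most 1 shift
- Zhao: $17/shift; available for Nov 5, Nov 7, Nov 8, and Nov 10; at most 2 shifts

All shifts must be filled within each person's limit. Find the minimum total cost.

$252

Nov 4 can only be covered by Cruz and Beaumont, so that assignment is forced.
Nov 9 can only be covered by Cruz and Espinoza, so that assignment is forced.
Picking the cheapest available nurse for each shift independently would cost $182, but that ignores the shift limits.
An optimal schedule: Nov 3→Ferraro, Nov 4→Cruz+Beaumont, Nov 5→Rivera, Nov 6→Ferraro, Nov 7→Zhao, Nov 8→Rivera, Nov 9→Cruz+Espinoza, Nov 10→Zhao.
Total: 33 + 27 + 21 + 31 + 33 + 17 + 31 + 27 + 15 + 17 = $252.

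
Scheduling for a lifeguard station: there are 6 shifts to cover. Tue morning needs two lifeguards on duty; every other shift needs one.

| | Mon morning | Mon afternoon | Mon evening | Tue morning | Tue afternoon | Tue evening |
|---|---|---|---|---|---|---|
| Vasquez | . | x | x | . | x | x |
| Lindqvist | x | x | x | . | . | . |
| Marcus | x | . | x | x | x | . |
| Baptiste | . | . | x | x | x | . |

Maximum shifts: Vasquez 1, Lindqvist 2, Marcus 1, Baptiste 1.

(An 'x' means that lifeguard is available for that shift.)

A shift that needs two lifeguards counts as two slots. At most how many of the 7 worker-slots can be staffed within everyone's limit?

Total capacity across all lifeguards is 1+2+1+1 = 5, and 7 slots are needed, so at most 5 can be filled.
An assignment achieving 5: Mon morning→Lindqvist, Mon afternoon→Lindqvist, Tue morning→Marcus+Baptiste, Tue evening→Vasquez.
Loads: Vasquez 1/1, Lindqvist 2/2, Marcus 1/1, Baptiste 1/1.

5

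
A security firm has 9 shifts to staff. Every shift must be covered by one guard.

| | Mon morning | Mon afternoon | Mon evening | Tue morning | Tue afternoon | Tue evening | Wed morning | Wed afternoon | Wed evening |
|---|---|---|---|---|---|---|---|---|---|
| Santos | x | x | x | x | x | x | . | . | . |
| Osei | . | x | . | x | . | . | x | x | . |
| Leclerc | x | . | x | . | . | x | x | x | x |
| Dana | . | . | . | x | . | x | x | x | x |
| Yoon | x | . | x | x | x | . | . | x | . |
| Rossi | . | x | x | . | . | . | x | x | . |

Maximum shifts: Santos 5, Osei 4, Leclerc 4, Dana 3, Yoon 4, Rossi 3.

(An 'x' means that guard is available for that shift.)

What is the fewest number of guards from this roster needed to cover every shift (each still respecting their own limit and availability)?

2

9 slots to fill and no one can take more than 5, so at least ⌈9/5⌉ = 2 guards are needed.
Santos and Leclerc alone can cover everything: Mon morning→Santos, Mon afternoon→Santos, Mon evening→Santos, Tue morning→Santos, Tue afternoon→Santos, Tue evening→Leclerc, Wed morning→Leclerc, Wed afternoon→Leclerc, Wed evening→Leclerc.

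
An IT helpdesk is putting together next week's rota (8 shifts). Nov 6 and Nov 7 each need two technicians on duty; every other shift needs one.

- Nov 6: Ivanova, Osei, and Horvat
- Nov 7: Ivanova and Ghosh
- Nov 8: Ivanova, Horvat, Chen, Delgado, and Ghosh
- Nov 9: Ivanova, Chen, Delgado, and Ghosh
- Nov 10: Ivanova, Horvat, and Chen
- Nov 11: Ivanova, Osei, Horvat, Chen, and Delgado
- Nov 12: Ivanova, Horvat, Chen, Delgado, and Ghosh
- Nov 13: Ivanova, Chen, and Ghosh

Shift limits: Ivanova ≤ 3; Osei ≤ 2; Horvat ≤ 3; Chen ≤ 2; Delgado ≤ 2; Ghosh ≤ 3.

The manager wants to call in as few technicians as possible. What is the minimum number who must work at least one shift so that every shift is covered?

10 slots to fill and no one can take more than 3, so at least ⌈10/3⌉ = 4 technicians are needed.
Ivanova, Osei, Horvat, and Ghosh alone can cover everything: Nov 6→Osei+Horvat, Nov 7→Ivanova+Ghosh, Nov 8→Horvat, Nov 9→Ivanova, Nov 10→Ivanova, Nov 11→Osei, Nov 12→Horvat, Nov 13→Ghosh.

4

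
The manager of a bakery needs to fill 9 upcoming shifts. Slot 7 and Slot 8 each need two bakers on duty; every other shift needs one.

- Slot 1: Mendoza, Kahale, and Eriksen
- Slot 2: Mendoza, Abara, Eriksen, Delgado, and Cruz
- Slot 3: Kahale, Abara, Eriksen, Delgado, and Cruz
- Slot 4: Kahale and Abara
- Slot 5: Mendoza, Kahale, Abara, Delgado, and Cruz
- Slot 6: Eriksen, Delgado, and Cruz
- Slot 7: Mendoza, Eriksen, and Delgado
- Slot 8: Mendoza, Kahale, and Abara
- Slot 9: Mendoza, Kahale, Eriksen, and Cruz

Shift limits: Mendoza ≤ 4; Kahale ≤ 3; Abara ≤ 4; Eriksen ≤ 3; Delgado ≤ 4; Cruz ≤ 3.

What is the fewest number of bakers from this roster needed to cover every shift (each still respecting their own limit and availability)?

3

11 slots to fill and no one can take more than 4, so at least ⌈11/4⌉ = 3 bakers are needed.
Mendoza, Kahale, and Delgado alone can cover everything: Slot 1→Mendoza, Slot 2→Mendoza, Slot 3→Delgado, Slot 4→Kahale, Slot 5→Delgado, Slot 6→Delgado, Slot 7→Mendoza+Delgado, Slot 8→Mendoza+Kahale, Slot 9→Kahale.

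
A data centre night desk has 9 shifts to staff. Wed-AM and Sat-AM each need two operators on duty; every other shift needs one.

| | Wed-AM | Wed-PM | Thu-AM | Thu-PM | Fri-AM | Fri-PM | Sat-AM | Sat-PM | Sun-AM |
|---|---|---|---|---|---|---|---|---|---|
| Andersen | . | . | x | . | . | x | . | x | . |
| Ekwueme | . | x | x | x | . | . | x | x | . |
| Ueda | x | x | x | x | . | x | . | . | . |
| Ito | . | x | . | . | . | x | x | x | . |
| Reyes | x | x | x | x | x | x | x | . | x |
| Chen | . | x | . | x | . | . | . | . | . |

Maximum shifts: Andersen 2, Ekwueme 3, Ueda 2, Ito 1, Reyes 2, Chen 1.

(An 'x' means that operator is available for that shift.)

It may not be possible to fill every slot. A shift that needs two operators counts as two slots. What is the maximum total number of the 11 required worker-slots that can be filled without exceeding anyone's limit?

Total capacity across all operators is 2+3+2+1+2+1 = 11, and 11 slots are needed, so at most 11 can be filled.
Shifts {Wed-AM, Fri-AM, Sun-AM} need 4 slots but only Ueda and Reyes are available for them, supplying at most 3 — so at least 1 slot must go unfilled.
An assignment achieving 10: Wed-AM→Ueda, Wed-PM→Ekwueme, Thu-AM→Andersen, Thu-PM→Ekwueme, Fri-AM→Reyes, Fri-PM→Ueda, Sat-AM→Ekwueme+Ito, Sat-PM→Andersen, Sun-AM→Reyes.
Loads: Andersen 2/2, Ekwueme 3/3, Ueda 2/2, Ito 1/1, Reyes 2/2, Chen 0/1.

10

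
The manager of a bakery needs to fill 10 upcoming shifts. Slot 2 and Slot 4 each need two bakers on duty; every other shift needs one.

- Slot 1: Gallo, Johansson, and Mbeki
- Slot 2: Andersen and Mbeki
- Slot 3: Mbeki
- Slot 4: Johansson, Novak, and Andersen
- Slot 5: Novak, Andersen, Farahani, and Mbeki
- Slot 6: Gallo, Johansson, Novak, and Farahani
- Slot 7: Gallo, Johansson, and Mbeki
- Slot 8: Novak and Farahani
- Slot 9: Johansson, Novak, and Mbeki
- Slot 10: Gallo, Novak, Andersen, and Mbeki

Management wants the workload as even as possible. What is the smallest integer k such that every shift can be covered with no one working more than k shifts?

2

With 6 bakers and 12 worker-slots to fill, someone must work at least ⌈12/6⌉ = 2 shifts, so k ≥ 2.
k = 2 works: Slot 1→Gallo, Slot 2→Andersen+Mbeki, Slot 3→Mbeki, Slot 4→Johansson+Novak, Slot 5→Farahani, Slot 6→Farahani, Slot 7→Gallo, Slot 8→Novak, Slot 9→Johansson, Slot 10→Andersen.
Loads: Gallo 2, Johansson 2, Novak 2, Andersen 2, Farahani 2, Mbeki 2 — all ≤ 2.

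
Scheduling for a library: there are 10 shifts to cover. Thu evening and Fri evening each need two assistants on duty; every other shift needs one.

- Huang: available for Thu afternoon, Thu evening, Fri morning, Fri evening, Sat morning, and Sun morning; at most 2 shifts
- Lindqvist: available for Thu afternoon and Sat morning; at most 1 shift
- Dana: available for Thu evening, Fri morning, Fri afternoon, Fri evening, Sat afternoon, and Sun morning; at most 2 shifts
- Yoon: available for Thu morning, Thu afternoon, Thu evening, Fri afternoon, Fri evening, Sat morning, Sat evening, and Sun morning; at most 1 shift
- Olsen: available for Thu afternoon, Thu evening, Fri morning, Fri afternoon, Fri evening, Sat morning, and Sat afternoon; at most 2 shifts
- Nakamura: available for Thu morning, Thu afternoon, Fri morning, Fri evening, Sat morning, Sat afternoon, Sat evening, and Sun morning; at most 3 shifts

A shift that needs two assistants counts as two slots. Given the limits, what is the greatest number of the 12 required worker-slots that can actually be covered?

Total capacity across all assistants is 2+1+2+1+2+3 = 11, and 12 slots are needed, so at most 11 can be filled.
An assignment achieving 11: Thu morning→Yoon, Thu afternoon→Lindqvist, Thu evening→Huang+Olsen, Fri morning→Huang, Fri afternoon→Dana, Fri evening→Olsen+Nakamura, Sat afternoon→Dana, Sat evening→Nakamura, Sun morning→Nakamura.
Loads: Huang 2/2, Lindqvist 1/1, Dana 2/2, Yoon 1/1, Olsen 2/2, Nakamura 3/3.

11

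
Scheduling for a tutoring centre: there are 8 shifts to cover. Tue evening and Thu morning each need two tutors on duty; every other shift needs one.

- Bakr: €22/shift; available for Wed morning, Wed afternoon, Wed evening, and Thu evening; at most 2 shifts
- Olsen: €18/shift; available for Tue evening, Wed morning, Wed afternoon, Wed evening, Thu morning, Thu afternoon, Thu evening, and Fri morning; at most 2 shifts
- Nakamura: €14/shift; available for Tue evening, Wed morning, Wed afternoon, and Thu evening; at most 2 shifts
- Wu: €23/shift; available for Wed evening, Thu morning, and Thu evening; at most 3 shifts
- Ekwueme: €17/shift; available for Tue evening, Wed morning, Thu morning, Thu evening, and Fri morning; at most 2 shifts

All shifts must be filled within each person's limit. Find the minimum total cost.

€188

Thu afternoon can only be covered by Olsen, so that assignment is forced.
Picking the cheapest available tutor for each shift independently would cost €161, but that ignores the shift limits.
An optimal schedule: Tue evening→Nakamura+Ekwueme, Wed morning→Nakamura, Wed afternoon→Bakr, Wed evening→Bakr, Thu morning→Wu+Ekwueme, Thu afternoon→Olsen, Thu evening→Wu, Fri morning→Olsen.
Total: 14 + 17 + 14 + 22 + 22 + 23 + 17 + 18 + 23 + 18 = €188.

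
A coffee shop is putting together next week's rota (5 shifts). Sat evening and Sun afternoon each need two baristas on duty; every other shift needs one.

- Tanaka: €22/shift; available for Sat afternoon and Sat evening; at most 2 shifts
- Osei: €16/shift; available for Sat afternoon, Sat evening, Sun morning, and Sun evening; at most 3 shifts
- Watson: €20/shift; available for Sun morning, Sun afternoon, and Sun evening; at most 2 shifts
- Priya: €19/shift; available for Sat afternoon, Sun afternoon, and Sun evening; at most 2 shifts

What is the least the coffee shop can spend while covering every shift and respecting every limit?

€128

Sat evening can only be covered by Tanaka and Osei, so that assignment is forced.
Sun afternoon can only be covered by Watson and Priya, so that assignment is forced.
Picking the cheapest available barista for each shift independently would cost €125, but that ignores the shift limits.
An optimal schedule: Sat afternoon→Osei, Sat evening→Osei+Tanaka, Sun morning→Osei, Sun afternoon→Priya+Watson, Sun evening→Priya.
Total: 16 + 16 + 22 + 16 + 19 + 20 + 19 = €128.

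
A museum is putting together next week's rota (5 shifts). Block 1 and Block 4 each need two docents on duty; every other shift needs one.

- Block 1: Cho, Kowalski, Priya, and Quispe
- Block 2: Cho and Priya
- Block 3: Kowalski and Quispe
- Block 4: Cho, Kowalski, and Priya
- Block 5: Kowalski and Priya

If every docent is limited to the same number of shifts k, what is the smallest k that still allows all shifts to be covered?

With 4 docents and 7 worker-slots to fill, someone must work at least ⌈7/4⌉ = 2 shifts, so k ≥ 2.
k = 2 works: Block 1→Priya+Quispe, Block 2→Cho, Block 3→Kowalski, Block 4→Cho+Priya, Block 5→Kowalski.
Loads: Cho 2, Kowalski 2, Priya 2, Quispe 1 — all ≤ 2.

2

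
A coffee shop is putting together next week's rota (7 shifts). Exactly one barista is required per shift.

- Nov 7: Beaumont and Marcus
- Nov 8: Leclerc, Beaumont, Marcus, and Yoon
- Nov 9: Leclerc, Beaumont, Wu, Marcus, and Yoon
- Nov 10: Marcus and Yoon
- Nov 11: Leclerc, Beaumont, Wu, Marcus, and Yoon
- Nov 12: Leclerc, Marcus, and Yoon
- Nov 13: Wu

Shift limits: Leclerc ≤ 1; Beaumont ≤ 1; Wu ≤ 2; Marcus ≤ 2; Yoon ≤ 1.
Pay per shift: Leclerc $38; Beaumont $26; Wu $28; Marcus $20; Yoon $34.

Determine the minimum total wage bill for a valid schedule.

$194

Nov 13 can only be covered by Wu, so that assignment is forced.
Picking the cheapest available barista for each shift independently would cost $148, but that ignores the shift limits.
An optimal schedule: Nov 7→Beaumont, Nov 8→Marcus, Nov 9→Wu, Nov 10→Marcus, Nov 11→Yoon, Nov 12→Leclerc, Nov 13→Wu.
Total: 26 + 20 + 28 + 20 + 34 + 38 + 28 = $194.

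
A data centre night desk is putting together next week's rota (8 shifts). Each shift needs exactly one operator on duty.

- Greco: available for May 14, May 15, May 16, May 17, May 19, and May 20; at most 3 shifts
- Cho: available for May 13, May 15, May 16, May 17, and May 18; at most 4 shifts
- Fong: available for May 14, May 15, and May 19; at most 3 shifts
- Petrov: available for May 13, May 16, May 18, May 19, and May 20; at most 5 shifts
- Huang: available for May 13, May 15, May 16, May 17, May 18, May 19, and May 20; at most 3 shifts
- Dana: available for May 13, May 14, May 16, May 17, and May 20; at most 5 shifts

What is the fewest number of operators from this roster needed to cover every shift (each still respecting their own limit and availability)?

8 slots to fill and no one can take more than 5, so at least ⌈8/5⌉ = 2 operators are needed.
Greco and Petrov alone can cover everything: May 13→Petrov, May 14→Greco, May 15→Greco, May 16→Petrov, May 17→Greco, May 18→Petrov, May 19→Petrov, May 20→Petrov.

2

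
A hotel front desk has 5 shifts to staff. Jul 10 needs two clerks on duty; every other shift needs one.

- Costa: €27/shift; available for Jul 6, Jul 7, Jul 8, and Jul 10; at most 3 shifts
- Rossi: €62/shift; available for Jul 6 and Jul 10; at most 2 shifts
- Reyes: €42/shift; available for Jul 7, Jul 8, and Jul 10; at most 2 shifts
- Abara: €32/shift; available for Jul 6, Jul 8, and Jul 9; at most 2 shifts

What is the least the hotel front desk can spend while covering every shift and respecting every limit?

Jul 9 can only be covered by Abara, so that assignment is forced.
Picking the cheapest available clerk for each shift independently would cost €182, but that ignores the shift limits.
An optimal schedule: Jul 6→Costa, Jul 7→Costa, Jul 8→Abara, Jul 9→Abara, Jul 10→Costa+Reyes.
Total: 27 + 27 + 32 + 32 + 27 + 42 = €187.

€187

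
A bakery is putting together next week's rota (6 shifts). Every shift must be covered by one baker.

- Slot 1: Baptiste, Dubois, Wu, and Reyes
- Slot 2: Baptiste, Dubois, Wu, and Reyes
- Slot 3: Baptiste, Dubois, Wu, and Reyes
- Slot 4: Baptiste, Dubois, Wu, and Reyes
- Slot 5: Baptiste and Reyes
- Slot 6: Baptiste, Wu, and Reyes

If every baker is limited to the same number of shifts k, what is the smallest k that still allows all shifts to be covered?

2

With 4 bakers and 6 worker-slots to fill, someone must work at least ⌈6/4⌉ = 2 shifts, so k ≥ 2.
k = 2 works: Slot 1→Dubois, Slot 2→Dubois, Slot 3→Wu, Slot 4→Wu, Slot 5→Baptiste, Slot 6→Baptiste.
Loads: Baptiste 2, Dubois 2, Wu 2, Reyes 0 — all ≤ 2.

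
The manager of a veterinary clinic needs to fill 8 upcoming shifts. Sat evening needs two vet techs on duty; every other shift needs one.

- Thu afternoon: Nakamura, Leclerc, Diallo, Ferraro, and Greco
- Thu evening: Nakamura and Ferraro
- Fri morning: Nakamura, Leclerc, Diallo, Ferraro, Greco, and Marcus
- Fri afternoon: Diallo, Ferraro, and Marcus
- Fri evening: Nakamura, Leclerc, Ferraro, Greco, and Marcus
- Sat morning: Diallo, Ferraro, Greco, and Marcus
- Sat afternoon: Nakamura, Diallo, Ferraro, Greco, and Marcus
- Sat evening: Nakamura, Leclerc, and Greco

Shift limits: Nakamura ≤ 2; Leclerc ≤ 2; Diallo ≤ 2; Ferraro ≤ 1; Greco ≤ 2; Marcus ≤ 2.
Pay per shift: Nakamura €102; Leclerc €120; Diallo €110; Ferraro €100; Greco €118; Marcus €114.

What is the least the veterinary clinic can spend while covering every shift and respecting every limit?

Picking the cheapest available vet tech for each shift independently would cost €920, but that ignores the shift limits.
An optimal schedule: Thu afternoon→Nakamura, Thu evening→Ferraro, Fri morning→Greco, Fri afternoon→Diallo, Fri evening→Marcus, Sat morning→Diallo, Sat afternoon→Marcus, Sat evening→Nakamura+Greco.
Total: 102 + 100 + 118 + 110 + 114 + 110 + 114 + 102 + 118 = €988.

€988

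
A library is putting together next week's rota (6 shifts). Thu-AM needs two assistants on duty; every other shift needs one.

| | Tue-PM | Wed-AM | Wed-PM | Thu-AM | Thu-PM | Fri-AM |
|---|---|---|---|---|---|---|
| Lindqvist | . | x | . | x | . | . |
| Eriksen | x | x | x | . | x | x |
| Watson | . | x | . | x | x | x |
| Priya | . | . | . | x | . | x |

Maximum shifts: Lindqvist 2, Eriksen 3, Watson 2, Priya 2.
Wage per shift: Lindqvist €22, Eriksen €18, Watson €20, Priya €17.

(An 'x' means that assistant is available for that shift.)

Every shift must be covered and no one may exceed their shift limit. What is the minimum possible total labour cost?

€128

Tue-PM can only be covered by Eriksen, so that assignment is forced.
Wed-PM can only be covered by Eriksen, so that assignment is forced.
Picking the cheapest available assistant for each shift independently would cost €126, but that ignores the shift limits.
An optimal schedule: Tue-PM→Eriksen, Wed-AM→Watson, Wed-PM→Eriksen, Thu-AM→Priya+Watson, Thu-PM→Eriksen, Fri-AM→Priya.
Total: 18 + 20 + 18 + 17 + 20 + 18 + 17 = €128.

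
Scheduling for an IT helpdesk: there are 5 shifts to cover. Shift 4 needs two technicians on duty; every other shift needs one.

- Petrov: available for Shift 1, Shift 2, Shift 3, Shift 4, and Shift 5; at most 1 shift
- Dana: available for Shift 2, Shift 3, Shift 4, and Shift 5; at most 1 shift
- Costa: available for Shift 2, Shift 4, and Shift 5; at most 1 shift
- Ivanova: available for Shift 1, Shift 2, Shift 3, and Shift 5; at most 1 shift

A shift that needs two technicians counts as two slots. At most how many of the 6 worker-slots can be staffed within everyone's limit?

Total capacity across all technicians is 1+1+1+1 = 4, and 6 slots are needed, so at most 4 can be filled.
An assignment achieving 4: Shift 1→Petrov, Shift 2→Ivanova, Shift 3→Dana, Shift 4→Costa.
Loads: Petrov 1/1, Dana 1/1, Costa 1/1, Ivanova 1/1.

4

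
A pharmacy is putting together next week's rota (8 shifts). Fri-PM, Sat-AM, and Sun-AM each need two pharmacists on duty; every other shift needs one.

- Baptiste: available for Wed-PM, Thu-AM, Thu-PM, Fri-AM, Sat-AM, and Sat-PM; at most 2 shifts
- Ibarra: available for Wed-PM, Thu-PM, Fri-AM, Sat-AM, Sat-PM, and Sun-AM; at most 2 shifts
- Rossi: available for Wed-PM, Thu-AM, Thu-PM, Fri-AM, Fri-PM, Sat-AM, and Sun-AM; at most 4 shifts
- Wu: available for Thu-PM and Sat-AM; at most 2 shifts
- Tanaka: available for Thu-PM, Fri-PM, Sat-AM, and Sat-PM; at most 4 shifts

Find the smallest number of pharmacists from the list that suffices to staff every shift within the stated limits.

4

11 slots to fill and no one can take more than 4, so at least ⌈11/4⌉ = 3 pharmacists are needed.
Any 3 pharmacists together have capacity at most 4+4+2 = 10 < 11 slots, so 3 can never suffice.
Baptiste, Ibarra, Rossi, and Tanaka alone can cover everything: Wed-PM→Baptiste, Thu-AM→Baptiste, Thu-PM→Rossi, Fri-AM→Ibarra, Fri-PM→Rossi+Tanaka, Sat-AM→Rossi+Tanaka, Sat-PM→Tanaka, Sun-AM→Ibarra+Rossi.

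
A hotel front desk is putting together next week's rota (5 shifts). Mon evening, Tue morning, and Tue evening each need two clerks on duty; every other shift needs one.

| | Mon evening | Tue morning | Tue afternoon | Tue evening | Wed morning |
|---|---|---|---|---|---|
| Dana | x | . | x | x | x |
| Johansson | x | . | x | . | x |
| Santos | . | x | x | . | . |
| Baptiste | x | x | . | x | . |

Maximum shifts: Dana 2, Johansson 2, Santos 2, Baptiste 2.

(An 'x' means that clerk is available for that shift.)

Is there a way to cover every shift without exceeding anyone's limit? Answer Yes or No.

Yes

Tue morning can only be covered by Santos and Baptiste, so that assignment is forced.
Tue evening can only be covered by Dana and Baptiste, so that assignment is forced.
One valid schedule: Mon evening→Dana+Johansson, Tue morning→Santos+Baptiste, Tue afternoon→Santos, Tue evening→Dana+Baptiste, Wed morning→Johansson.
Loads: Dana 2/2, Johansson 2/2, Santos 2/2, Baptiste 2/2 — all within limits.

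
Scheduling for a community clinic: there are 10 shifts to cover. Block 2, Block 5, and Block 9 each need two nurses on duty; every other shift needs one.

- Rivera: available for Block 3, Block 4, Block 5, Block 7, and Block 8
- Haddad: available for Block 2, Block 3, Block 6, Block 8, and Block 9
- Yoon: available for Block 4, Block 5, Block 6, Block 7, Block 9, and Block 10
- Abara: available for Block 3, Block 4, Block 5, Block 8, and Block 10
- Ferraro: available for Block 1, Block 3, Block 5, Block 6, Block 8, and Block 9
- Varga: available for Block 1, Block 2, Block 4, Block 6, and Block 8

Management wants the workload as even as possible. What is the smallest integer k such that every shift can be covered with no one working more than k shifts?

With 6 nurses and 13 worker-slots to fill, someone must work at least ⌈13/6⌉ = 3 shifts, so k ≥ 3.
k = 3 works: Block 1→Ferraro, Block 2→Haddad+Varga, Block 3→Rivera, Block 4→Rivera, Block 5→Yoon+Abara, Block 6→Haddad, Block 7→Rivera, Block 8→Abara, Block 9→Haddad+Yoon, Block 10→Yoon.
Loads: Rivera 3, Haddad 3, Yoon 3, Abara 2, Ferraro 1, Varga 1 — all ≤ 3.

3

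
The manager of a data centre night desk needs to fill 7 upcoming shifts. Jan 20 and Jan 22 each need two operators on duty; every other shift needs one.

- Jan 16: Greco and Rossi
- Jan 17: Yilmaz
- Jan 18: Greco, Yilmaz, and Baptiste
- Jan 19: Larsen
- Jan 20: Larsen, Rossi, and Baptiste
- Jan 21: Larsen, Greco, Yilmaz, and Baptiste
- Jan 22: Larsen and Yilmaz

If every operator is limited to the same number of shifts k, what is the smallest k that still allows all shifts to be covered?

2

With 5 operators and 9 worker-slots to fill, someone must work at least ⌈9/5⌉ = 2 shifts, so k ≥ 2.
k = 2 works: Jan 16→Greco, Jan 17→Yilmaz, Jan 18→Greco, Jan 19→Larsen, Jan 20→Rossi+Baptiste, Jan 21→Baptiste, Jan 22→Larsen+Yilmaz.
Loads: Larsen 2, Greco 2, Yilmaz 2, Rossi 1, Baptiste 2 — all ≤ 2.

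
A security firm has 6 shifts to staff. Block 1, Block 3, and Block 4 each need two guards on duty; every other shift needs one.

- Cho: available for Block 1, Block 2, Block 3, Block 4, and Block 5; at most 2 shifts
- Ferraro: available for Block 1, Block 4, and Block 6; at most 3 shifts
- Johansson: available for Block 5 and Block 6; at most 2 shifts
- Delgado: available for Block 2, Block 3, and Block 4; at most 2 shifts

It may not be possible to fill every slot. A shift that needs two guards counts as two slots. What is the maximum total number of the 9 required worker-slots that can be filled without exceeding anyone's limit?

Total capacity across all guards is 2+3+2+2 = 9, and 9 slots are needed, so at most 9 can be filled.
Shifts {Block 1, Block 2, Block 3, Block 4} need 7 slots but only Cho, Ferraro, and Delgado are available for them, supplying at most 6 — so at least 1 slot must go unfilled.
An assignment achieving 8: Block 1→Cho+Ferraro, Block 2→Cho, Block 3→Delgado, Block 4→Ferraro+Delgado, Block 5→Johansson, Block 6→Ferraro.
Loads: Cho 2/2, Ferraro 3/3, Johansson 1/2, Delgado 2/2.

8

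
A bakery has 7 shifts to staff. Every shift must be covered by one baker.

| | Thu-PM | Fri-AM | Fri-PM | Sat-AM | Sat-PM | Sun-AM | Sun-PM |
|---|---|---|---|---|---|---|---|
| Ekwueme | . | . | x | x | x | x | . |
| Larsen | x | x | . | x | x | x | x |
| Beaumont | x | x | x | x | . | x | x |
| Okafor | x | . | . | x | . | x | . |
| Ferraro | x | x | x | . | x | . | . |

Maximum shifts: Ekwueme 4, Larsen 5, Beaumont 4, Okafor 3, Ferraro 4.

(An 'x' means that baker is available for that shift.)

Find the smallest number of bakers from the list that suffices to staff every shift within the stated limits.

7 slots to fill and no one can take more than 5, so at least ⌈7/5⌉ = 2 bakers are needed.
Ekwueme and Larsen alone can cover everything: Thu-PM→Larsen, Fri-AM→Larsen, Fri-PM→Ekwueme, Sat-AM→Ekwueme, Sat-PM→Ekwueme, Sun-AM→Ekwueme, Sun-PM→Larsen.

2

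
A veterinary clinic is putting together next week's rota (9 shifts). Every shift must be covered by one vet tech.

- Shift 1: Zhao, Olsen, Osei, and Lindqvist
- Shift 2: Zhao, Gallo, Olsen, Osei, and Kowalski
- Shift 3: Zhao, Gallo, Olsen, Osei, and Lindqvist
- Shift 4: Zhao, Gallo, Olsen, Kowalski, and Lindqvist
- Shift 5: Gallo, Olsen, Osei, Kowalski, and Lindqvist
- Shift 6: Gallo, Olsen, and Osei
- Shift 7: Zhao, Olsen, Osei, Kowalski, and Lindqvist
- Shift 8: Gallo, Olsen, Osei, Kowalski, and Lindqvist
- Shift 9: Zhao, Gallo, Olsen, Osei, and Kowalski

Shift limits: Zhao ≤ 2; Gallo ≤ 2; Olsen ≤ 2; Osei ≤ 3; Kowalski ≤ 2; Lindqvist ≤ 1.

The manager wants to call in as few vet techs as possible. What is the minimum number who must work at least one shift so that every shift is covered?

9 slots to fill and no one can take more than 3, so at least ⌈9/3⌉ = 3 vet techs are needed.
Any 3 vet techs together have capacity at most 3+2+2 = 7 < 9 slots, so 3 can never suffice.
Zhao, Gallo, Olsen, and Osei alone can cover everything: Shift 1→Zhao, Shift 2→Osei, Shift 3→Osei, Shift 4→Zhao, Shift 5→Gallo, Shift 6→Gallo, Shift 7→Olsen, Shift 8→Olsen, Shift 9→Osei.

4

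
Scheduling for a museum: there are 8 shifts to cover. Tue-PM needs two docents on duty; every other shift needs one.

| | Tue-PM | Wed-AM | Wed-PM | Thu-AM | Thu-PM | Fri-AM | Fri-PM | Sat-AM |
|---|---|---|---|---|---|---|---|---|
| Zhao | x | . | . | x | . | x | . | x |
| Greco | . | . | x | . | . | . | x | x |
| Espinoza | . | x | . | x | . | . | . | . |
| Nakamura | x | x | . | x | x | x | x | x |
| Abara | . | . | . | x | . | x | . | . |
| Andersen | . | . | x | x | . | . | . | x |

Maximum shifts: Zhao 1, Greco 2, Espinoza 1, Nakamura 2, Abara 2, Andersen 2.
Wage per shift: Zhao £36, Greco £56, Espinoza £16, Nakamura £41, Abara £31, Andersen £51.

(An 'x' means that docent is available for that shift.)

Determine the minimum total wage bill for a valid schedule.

£354

Tue-PM can only be covered by Zhao and Nakamura, so that assignment is forced.
Thu-PM can only be covered by Nakamura, so that assignment is forced.
Picking the cheapest available docent for each shift independently would cost £309, but that ignores the shift limits.
An optimal schedule: Tue-PM→Zhao+Nakamura, Wed-AM→Espinoza, Wed-PM→Andersen, Thu-AM→Abara, Thu-PM→Nakamura, Fri-AM→Abara, Fri-PM→Greco, Sat-AM→Andersen.
Total: 36 + 41 + 16 + 51 + 31 + 41 + 31 + 56 + 51 = £354.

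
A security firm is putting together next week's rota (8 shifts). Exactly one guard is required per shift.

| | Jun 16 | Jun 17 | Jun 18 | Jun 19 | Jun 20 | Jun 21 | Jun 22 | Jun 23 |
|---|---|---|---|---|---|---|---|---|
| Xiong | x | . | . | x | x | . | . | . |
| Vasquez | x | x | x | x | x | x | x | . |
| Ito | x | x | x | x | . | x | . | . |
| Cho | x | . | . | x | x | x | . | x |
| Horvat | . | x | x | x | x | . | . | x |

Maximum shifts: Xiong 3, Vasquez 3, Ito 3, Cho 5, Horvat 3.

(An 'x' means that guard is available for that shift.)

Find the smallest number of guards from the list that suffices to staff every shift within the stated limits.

8 slots to fill and no one can take more than 5, so at least ⌈8/5⌉ = 2 guards are needed.
Vasquez and Cho alone can cover everything: Jun 16→Cho, Jun 17→Vasquez, Jun 18→Vasquez, Jun 19→Cho, Jun 20→Cho, Jun 21→Cho, Jun 22→Vasquez, Jun 23→Cho.

2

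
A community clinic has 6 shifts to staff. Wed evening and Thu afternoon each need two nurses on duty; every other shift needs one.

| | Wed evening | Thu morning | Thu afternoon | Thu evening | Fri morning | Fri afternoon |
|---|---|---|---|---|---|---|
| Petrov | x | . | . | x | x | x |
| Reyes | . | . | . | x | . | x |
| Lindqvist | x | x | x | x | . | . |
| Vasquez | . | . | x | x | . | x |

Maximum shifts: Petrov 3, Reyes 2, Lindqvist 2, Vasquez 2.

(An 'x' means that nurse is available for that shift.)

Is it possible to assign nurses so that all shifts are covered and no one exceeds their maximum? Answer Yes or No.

Total capacity is 9 and 8 slots are needed, so capacity alone doesn't rule it out.
Shifts {Wed evening, Thu morning, Thu afternoon} need 5 worker-slots in total, but the nurses available for any of those shifts (Petrov, Lindqvist, and Vasquez) can supply at most 4 among them. So no valid schedule exists.

No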